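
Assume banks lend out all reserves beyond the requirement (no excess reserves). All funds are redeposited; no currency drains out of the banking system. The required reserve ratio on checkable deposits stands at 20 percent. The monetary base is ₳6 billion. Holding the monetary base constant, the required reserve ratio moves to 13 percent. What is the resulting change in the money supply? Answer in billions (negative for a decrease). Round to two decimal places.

Initially m₁ = 1 / (0.2) = 5, so M₁ = 5 × 6 = 30 billion.
After the change m₂ = 1 / (0.13) ≈ 7.6923, so M₂ = 7.6923 × 6 = 46.1538 billion.
ΔM = M₂ − M₁ = 46.1538 − 30 = 16.1538 billion.

₳16.15 billion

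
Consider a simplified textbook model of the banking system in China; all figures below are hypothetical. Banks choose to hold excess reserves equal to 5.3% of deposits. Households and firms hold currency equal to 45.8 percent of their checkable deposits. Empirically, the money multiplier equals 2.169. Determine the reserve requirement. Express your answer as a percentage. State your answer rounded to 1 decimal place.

16.1%

Using m = 2.169. Since m = (1 + c)/(c + rr + e), the denominator satisfies c + rr + e = (1 + c)/m = (1 + 0.458) / 2.169 ≈ 0.672199.
With c = 0.458 and e = 0.053, the reserve requirement is 0.672199 − 0.458 − 0.053 = 0.161199.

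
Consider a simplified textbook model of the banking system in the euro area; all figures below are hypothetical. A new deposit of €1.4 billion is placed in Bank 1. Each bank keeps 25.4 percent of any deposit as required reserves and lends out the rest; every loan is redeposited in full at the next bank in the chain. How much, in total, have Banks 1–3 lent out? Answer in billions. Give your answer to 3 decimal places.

Bank i lends (1 − rr)^i of the original deposit: Bank 1 lends 1.4·0.7460 = 1.0444, Bank 2 lends 1.4·0.7460² ≈ 0.7791, and so on.
Summing a geometric series: total = 1.4·[0.7460·(1 − 0.7460^3) / (1 − 0.7460)] ≈ 2.4047 billion.

€2.405 billion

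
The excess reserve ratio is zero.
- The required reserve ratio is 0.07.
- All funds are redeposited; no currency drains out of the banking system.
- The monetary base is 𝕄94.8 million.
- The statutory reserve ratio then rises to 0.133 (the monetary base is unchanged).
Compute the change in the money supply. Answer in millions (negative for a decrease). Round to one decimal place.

Initially m₁ = 1 / (0.07) ≈ 14.2857, so M₁ = 14.2857 × 94.8 ≈ 1354.2844 million.
After the change m₂ = 1 / (0.133) ≈ 7.5188, so M₂ = 7.5188 × 94.8 ≈ 712.7822 million.
ΔM = M₂ − M₁ = 712.7822 − 1354.2844 = -641.5022 million.

-641.5 million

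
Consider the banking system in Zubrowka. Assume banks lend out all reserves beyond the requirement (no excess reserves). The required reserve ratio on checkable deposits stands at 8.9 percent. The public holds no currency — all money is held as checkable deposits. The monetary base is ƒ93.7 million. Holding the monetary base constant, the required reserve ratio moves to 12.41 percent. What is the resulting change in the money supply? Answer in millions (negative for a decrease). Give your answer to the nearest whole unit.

-298 million

Initially m₁ = 1 / (0.089) ≈ 11.2360, so M₁ = 11.2360 × 93.7 = 1052.8132 million.
After the change m₂ = 1 / (0.1241) ≈ 8.0580, so M₂ = 8.0580 × 93.7 = 755.0346 million.
ΔM = M₂ − M₁ = 755.0346 − 1052.8132 = -297.7786 million.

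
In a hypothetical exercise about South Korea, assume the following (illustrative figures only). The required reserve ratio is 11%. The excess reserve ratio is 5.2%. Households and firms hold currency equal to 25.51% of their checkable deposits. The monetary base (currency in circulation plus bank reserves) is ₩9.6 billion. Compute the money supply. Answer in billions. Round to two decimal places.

The money multiplier is m = (1 + c) / (rr + e + c) = (1 + 0.2551) / (0.11 + 0.052 + 0.2551) ≈ 3.0091.
So M = m × MB = 3.0091 × 9.6 ≈ 28.8874 billion.

₩28.89 billion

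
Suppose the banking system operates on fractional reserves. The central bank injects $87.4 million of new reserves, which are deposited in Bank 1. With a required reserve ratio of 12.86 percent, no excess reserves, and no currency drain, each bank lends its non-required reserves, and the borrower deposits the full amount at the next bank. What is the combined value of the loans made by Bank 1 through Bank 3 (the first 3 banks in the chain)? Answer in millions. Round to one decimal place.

$200.4 million

Bank i lends (1 − rr)^i of the original deposit: Bank 1 lends 87.4·0.8714 ≈ 76.1604, Bank 2 lends 87.4·0.8714² ≈ 66.3661, and so on.
Summing a geometric series: total = 87.4·[0.8714·(1 − 0.8714^3) / (1 − 0.8714)] ≈ 200.3580 million.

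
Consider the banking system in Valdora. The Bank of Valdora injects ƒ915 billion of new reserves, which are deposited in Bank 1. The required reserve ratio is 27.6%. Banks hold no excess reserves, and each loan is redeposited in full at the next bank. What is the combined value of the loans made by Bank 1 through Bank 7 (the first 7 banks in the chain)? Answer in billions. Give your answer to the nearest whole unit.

Bank i lends (1 − rr)^i of the original deposit: Bank 1 lends 915·0.7240 = 662.4600, Bank 2 lends 915·0.7240² ≈ 479.6210, and so on.
Summing a geometric series: total = 915·[0.7240·(1 − 0.7240^7) / (1 − 0.7240)] ≈ 2149.9406 billion.

ƒ2150 billion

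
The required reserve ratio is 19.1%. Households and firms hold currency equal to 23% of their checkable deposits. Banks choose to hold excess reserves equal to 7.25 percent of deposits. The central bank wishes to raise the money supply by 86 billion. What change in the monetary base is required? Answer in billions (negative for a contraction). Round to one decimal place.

The money multiplier is m = (1 + c) / (rr + e + c) = (1 + 0.23) / (0.191 + 0.0725 + 0.23) ≈ 2.4924.
ΔMB = ΔM / m = (+86) / 2.4924 ≈ 34.5049 billion.

34.5 billion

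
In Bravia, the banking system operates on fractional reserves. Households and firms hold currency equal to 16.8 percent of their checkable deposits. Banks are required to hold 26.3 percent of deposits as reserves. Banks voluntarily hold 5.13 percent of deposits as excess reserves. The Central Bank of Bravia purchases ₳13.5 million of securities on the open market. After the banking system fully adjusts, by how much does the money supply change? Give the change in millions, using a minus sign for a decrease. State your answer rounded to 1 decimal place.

₳32.7 million

The money multiplier is m = (1 + c) / (rr + e + c) = (1 + 0.168) / (0.263 + 0.0513 + 0.168) ≈ 2.4217.
The purchase adds 13.5 million of base, so ΔM = m × ΔMB = 2.4217 × (+13.5) ≈ 32.6929 million.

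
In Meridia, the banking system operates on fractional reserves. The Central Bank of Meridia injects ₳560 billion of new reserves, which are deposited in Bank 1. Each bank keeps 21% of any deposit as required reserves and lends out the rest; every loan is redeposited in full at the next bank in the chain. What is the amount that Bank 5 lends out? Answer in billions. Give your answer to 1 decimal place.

₳172.3 billion

Each bank lends a fraction (1 − rr) = 0.7900 of the deposit it receives, so Bank 5 receives 560·0.7900^4 and lends 560·0.7900^5 ≈ 172.3152 billion.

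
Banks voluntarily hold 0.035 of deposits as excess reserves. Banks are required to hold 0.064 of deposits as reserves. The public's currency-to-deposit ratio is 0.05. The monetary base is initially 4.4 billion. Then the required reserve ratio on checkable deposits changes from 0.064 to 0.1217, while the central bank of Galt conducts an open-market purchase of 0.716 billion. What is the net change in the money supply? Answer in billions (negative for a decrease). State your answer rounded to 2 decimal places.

-5.02 billion

Before: m₁ = (1 + 0.05) / (0.064 + 0.035 + 0.05) ≈ 7.0470, MB₁ = 4.4, so M₁ = 7.0470 × 4.4 = 31.0068 billion.
After: m₂ = (1 + 0.05) / (0.1217 + 0.035 + 0.05) ≈ 5.0798, MB₂ = 4.4 + 0.716 = 5.116, so M₂ = 5.0798 × 5.116 ≈ 25.9883 billion.
ΔM = M₂ − M₁ = 25.9883 − 31.0068 = -5.0185 billion.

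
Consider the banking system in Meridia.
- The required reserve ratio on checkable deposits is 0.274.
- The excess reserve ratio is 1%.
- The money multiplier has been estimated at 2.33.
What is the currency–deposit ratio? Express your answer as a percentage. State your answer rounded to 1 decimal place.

Using m = 2.33. From m = (1 + c)/(c + rr + e), rearranging gives 1 + c = m·(c + rr + e), so c·(1 − m) = m·(rr + e) − 1.
Hence c = [m·(rr + e) − 1]/(1 − m) = [2.33 × (0.274 + 0.01) − 1] / (1 − 2.33) ≈ 0.254346.

25.4%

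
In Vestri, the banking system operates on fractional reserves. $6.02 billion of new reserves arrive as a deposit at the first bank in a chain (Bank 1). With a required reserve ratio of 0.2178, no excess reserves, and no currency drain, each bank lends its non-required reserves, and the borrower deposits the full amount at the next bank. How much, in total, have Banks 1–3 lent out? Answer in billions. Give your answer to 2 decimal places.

Bank i lends (1 − rr)^i of the original deposit: Bank 1 lends 6.02·0.7822 ≈ 4.7088, Bank 2 lends 6.02·0.7822² ≈ 3.6833, and so on.
Summing a geometric series: total = 6.02·[0.7822·(1 − 0.7822^3) / (1 − 0.7822)] ≈ 11.2731 billion.

$11.27 billion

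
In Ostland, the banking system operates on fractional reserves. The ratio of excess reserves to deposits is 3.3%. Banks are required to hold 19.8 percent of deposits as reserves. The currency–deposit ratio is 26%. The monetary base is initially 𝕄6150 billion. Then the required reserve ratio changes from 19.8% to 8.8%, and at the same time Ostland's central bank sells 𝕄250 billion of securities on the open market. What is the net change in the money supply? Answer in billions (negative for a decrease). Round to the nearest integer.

Before: m₁ = (1 + 0.26) / (0.198 + 0.033 + 0.26) ≈ 2.56619, MB₁ = 6150, so M₁ = 2.56619 × 6150 = 15782.0685 billion.
After: m₂ = (1 + 0.26) / (0.088 + 0.033 + 0.26) ≈ 3.30709, MB₂ = 6150 − 250 = 5900, so M₂ = 3.30709 × 5900 = 19511.831 billion.
ΔM = M₂ − M₁ = 19511.831 − 15782.0685 = 3729.7625 billion.

𝕄3730 billion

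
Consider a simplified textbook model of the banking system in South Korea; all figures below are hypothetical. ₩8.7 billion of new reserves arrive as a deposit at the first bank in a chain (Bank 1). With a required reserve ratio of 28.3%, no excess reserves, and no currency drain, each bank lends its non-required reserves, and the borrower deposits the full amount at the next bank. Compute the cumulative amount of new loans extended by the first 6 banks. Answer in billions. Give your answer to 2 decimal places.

Bank i lends (1 − rr)^i of the original deposit: Bank 1 lends 8.7·0.7170 = 6.2379, Bank 2 lends 8.7·0.7170² ≈ 4.4726, and so on.
Summing a geometric series: total = 8.7·[0.7170·(1 − 0.7170^6) / (1 − 0.7170)] ≈ 19.0473 billion.

₩19.05 billion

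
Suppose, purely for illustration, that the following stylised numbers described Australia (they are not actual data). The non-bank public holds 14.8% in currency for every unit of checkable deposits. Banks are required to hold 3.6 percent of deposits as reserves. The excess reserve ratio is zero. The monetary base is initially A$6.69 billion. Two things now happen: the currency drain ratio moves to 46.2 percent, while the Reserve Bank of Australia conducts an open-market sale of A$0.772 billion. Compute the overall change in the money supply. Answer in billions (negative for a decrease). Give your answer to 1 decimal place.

Before: m₁ = (1 + 0.148) / (0.036 + 0.148) ≈ 6.2391, MB₁ = 6.69, so M₁ = 6.2391 × 6.69 ≈ 41.7396 billion.
After: m₂ = (1 + 0.462) / (0.036 + 0.462) ≈ 2.9357, MB₂ = 6.69 − 0.772 = 5.918, so M₂ = 2.9357 × 5.918 ≈ 17.3735 billion.
ΔM = M₂ − M₁ = 17.3735 − 41.7396 = -24.3661 billion.

-24.4 billion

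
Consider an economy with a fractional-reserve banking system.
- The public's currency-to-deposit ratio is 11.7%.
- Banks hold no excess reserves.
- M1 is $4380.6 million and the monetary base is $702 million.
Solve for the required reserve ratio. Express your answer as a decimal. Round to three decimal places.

0.062

Using m = M/MB = 4380.6/702 ≈ 6.240171. Since m = (1 + c)/(c + rr + e), the denominator satisfies c + rr + e = (1 + c)/m = (1 + 0.117) / 6.240171 ≈ 0.179002.
With c = 0.117 and e = 0, the required reserve ratio is 0.179002 − 0.117 − 0 = 0.062002.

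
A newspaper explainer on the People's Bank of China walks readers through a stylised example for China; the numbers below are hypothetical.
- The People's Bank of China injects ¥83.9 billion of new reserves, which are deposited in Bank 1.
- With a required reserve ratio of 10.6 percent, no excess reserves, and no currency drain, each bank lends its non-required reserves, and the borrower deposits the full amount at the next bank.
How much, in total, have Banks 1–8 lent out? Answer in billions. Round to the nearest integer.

Bank i lends (1 − rr)^i of the original deposit: Bank 1 lends 83.9·0.8940 = 75.0066, Bank 2 lends 83.9·0.8940² ≈ 67.0559, and so on.
Summing a geometric series: total = 83.9·[0.8940·(1 − 0.8940^8) / (1 − 0.8940)] ≈ 418.8782 billion.

¥419 billion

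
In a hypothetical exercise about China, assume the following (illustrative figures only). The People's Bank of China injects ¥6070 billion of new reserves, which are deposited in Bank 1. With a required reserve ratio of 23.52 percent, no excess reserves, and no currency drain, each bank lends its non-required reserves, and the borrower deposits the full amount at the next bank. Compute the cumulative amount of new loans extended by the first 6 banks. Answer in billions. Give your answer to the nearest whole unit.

Bank i lends (1 − rr)^i of the original deposit: Bank 1 lends 6070·0.7648 = 4642.3360, Bank 2 lends 6070·0.7648² ≈ 3550.4586, and so on.
Summing a geometric series: total = 6070·[0.7648·(1 − 0.7648^6) / (1 − 0.7648)] ≈ 15787.9192 billion.

¥15788 billion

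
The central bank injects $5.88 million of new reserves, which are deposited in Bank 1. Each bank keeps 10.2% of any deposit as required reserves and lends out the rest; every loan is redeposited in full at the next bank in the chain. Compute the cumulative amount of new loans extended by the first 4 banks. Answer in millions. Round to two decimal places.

$18.10 million

Bank i lends (1 − rr)^i of the original deposit: Bank 1 lends 5.88·0.8980 ≈ 5.2802, Bank 2 lends 5.88·0.8980² ≈ 4.7417, and so on.
Summing a geometric series: total = 5.88·[0.8980·(1 − 0.8980^4) / (1 − 0.8980)] ≈ 18.1036 million.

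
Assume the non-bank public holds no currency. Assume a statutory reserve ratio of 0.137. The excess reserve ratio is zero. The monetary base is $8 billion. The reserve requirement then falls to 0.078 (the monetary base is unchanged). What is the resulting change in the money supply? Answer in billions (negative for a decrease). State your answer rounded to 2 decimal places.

Initially m₁ = 1 / (0.137) ≈ 7.2993, so M₁ = 7.2993 × 8 = 58.3944 billion.
After the change m₂ = 1 / (0.078) ≈ 12.8205, so M₂ = 12.8205 × 8 = 102.564 billion.
ΔM = M₂ − M₁ = 102.564 − 58.3944 = 44.1696 billion.

$44.17 billion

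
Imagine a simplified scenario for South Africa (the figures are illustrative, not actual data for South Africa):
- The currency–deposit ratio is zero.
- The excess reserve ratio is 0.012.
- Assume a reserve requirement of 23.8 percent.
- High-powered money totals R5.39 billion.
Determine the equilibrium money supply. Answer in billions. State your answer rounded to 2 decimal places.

R21.56 billion

The money multiplier is m = 1 / (rr + e) = 1 / (0.238 + 0.012) = 4.
So M = m × MB = 4 × 5.39 = 21.56 billion.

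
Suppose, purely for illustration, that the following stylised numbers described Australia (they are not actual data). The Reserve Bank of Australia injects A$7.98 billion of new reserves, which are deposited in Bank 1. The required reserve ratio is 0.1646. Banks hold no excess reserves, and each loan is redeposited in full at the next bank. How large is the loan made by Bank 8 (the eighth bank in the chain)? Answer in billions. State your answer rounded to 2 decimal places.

A$1.89 billion

Each bank lends a fraction (1 − rr) = 0.8354 of the deposit it receives, so Bank 8 receives 7.98·0.8354^7 and lends 7.98·0.8354^8 ≈ 1.8930 billion.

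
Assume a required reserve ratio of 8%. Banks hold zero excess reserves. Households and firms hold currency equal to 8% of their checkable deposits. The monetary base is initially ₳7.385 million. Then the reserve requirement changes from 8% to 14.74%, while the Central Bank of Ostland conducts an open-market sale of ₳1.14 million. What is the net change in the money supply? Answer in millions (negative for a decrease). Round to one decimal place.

Before: m₁ = (1 + 0.08) / (0.08 + 0.08) = 6.75, MB₁ = 7.385, so M₁ = 6.75 × 7.385 ≈ 49.8487 million.
After: m₂ = (1 + 0.08) / (0.1474 + 0.08) ≈ 4.7493, MB₂ = 7.385 − 1.14 = 6.245, so M₂ = 4.7493 × 6.245 ≈ 29.6594 million.
ΔM = M₂ − M₁ = 29.6594 − 49.8487 = -20.1893 million.

-20.2 million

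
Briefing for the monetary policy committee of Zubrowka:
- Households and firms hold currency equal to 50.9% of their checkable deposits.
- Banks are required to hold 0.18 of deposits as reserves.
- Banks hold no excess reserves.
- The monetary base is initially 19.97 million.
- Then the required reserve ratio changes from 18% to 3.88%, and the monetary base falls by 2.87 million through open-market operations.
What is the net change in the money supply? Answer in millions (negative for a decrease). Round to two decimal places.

3.37 million

Before: m₁ = (1 + 0.509) / (0.18 + 0.509) ≈ 2.19013, MB₁ = 19.97, so M₁ = 2.19013 × 19.97 ≈ 43.7369 million.
After: m₂ = (1 + 0.509) / (0.0388 + 0.509) ≈ 2.75465, MB₂ = 19.97 − 2.87 = 17.1, so M₂ = 2.75465 × 17.1 ≈ 47.1045 million.
ΔM = M₂ − M₁ = 47.1045 − 43.7369 = 3.3676 million.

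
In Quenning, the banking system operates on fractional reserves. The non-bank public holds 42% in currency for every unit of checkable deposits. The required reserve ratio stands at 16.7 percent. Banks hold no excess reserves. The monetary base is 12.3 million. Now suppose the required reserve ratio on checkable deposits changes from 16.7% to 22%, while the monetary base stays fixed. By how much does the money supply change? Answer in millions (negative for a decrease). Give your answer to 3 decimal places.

Initially m₁ = (1 + 0.42) / (0.167 + 0.42) ≈ 2.419080, so M₁ = 2.419080 × 12.3 ≈ 29.7547 million.
After the change m₂ = (1 + 0.42) / (0.22 + 0.42) = 2.218750, so M₂ = 2.218750 × 12.3 ≈ 27.2906 million.
ΔM = M₂ − M₁ = 27.2906 − 29.7547 = -2.4641 million.

-2.464 million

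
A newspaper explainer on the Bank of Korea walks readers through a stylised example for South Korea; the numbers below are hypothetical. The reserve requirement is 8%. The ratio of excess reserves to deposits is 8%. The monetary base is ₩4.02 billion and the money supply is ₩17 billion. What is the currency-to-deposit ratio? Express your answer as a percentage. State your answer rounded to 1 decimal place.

Using m = M/MB = 17/4.02 ≈ 4.228856. From m = (1 + c)/(c + rr + e), rearranging gives 1 + c = m·(c + rr + e), so c·(1 − m) = m·(rr + e) − 1.
Hence c = [m·(rr + e) − 1]/(1 − m) = [4.228856 × (0.08 + 0.08) − 1] / (1 − 4.228856) ≈ 0.100154.

10.0%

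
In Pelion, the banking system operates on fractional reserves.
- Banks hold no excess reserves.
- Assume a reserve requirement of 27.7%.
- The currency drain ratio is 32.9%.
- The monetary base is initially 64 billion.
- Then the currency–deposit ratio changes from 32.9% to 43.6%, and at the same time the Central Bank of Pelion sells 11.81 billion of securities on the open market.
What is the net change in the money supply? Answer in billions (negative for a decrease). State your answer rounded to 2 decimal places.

Before: m₁ = (1 + 0.329) / (0.277 + 0.329) ≈ 2.19307, MB₁ = 64, so M₁ = 2.19307 × 64 ≈ 140.3565 billion.
After: m₂ = (1 + 0.436) / (0.277 + 0.436) ≈ 2.01403, MB₂ = 64 − 11.81 = 52.19, so M₂ = 2.01403 × 52.19 ≈ 105.1122 billion.
ΔM = M₂ − M₁ = 105.1122 − 140.3565 = -35.2443 billion.

-35.24 billion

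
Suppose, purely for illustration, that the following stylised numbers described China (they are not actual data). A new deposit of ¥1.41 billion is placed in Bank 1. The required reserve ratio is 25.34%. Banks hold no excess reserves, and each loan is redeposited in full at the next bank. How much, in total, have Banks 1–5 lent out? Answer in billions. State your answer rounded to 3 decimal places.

¥3.191 billion

Bank i lends (1 − rr)^i of the original deposit: Bank 1 lends 1.41·0.7466 ≈ 1.0527, Bank 2 lends 1.41·0.7466² ≈ 0.7860, and so on.
Summing a geometric series: total = 1.41·[0.7466·(1 − 0.7466^5) / (1 − 0.7466)] ≈ 3.1906 billion.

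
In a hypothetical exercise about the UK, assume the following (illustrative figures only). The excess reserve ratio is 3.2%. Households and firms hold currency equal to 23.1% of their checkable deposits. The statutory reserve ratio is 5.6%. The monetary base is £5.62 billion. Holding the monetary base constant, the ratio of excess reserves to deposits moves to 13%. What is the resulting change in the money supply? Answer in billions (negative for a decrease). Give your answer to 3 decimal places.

-5.097 billion

Initially m₁ = (1 + 0.231) / (0.056 + 0.032 + 0.231) ≈ 3.85893, so M₁ = 3.85893 × 5.62 ≈ 21.6872 billion.
After the change m₂ = (1 + 0.231) / (0.056 + 0.13 + 0.231) ≈ 2.95204, so M₂ = 2.95204 × 5.62 ≈ 16.5905 billion.
ΔM = M₂ − M₁ = 16.5905 − 21.6872 = -5.0967 billion.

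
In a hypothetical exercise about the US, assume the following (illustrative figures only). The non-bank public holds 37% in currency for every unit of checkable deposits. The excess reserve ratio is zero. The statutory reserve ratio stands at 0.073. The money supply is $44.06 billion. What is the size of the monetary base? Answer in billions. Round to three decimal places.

The money multiplier is m = (1 + c) / (rr + c) = (1 + 0.37) / (0.073 + 0.37) ≈ 3.092551.
MB = M / m = 44.06 / 3.092551 ≈ 14.2471 billion.

$14.247 billion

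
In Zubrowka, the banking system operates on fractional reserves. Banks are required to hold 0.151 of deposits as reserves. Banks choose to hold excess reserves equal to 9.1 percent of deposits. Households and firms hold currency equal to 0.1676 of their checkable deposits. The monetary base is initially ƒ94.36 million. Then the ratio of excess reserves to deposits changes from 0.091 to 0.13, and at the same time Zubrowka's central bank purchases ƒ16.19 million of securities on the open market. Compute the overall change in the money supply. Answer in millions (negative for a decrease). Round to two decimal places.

Before: m₁ = (1 + 0.1676) / (0.151 + 0.091 + 0.1676) ≈ 2.850586, MB₁ = 94.36, so M₁ = 2.850586 × 94.36 ≈ 268.9813 million.
After: m₂ = (1 + 0.1676) / (0.151 + 0.13 + 0.1676) ≈ 2.602764, MB₂ = 94.36 + 16.19 = 110.55, so M₂ = 2.602764 × 110.55 ≈ 287.7356 million.
ΔM = M₂ − M₁ = 287.7356 − 268.9813 = 18.7543 million.

ƒ18.75 million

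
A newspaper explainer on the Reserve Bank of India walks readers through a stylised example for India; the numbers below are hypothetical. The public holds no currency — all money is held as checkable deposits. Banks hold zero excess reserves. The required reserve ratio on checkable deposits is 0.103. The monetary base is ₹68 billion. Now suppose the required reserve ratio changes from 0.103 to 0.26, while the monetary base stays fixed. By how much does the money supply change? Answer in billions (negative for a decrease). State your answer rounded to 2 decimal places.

-398.66 billion

Initially m₁ = 1 / (0.103) ≈ 9.70874, so M₁ = 9.70874 × 68 ≈ 660.1943 billion.
After the change m₂ = 1 / (0.26) ≈ 3.84615, so M₂ = 3.84615 × 68 = 261.5382 billion.
ΔM = M₂ − M₁ = 261.5382 − 660.1943 = -398.6561 billion.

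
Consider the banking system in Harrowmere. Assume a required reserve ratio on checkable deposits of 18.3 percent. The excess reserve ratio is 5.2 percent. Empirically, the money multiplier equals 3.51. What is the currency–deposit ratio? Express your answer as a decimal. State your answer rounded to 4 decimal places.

0.0698

Using m = 3.51. From m = (1 + c)/(c + rr + e), rearranging gives 1 + c = m·(c + rr + e), so c·(1 − m) = m·(rr + e) − 1.
Hence c = [m·(rr + e) − 1]/(1 − m) = [3.51 × (0.183 + 0.052) − 1] / (1 − 3.51) ≈ 0.069781.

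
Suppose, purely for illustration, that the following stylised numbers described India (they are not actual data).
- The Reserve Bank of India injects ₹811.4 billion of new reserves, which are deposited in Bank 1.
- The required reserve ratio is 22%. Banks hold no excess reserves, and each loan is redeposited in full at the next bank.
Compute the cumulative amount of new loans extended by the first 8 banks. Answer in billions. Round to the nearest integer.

₹2483 billion

Bank i lends (1 − rr)^i of the original deposit: Bank 1 lends 811.4·0.7800 = 632.8920, Bank 2 lends 811.4·0.7800² ≈ 493.6558, and so on.
Summing a geometric series: total = 811.4·[0.7800·(1 − 0.7800^8) / (1 − 0.7800)] ≈ 2482.6298 billion.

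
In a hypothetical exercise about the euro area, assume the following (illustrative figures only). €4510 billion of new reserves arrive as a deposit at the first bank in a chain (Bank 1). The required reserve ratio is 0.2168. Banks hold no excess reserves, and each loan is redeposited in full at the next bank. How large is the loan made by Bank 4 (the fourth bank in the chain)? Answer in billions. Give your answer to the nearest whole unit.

Each bank lends a fraction (1 − rr) = 0.7832 of the deposit it receives, so Bank 4 receives 4510·0.7832^3 and lends 4510·0.7832^4 ≈ 1696.9430 billion.

€1697 billion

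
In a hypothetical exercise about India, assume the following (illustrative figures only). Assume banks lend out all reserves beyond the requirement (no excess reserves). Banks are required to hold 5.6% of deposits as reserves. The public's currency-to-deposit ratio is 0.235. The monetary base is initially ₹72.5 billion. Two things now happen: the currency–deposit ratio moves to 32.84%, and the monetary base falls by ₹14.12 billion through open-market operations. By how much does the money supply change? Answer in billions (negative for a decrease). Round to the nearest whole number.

Before: m₁ = (1 + 0.235) / (0.056 + 0.235) ≈ 4.2440, MB₁ = 72.5, so M₁ = 4.2440 × 72.5 = 307.69 billion.
After: m₂ = (1 + 0.3284) / (0.056 + 0.3284) ≈ 3.4558, MB₂ = 72.5 − 14.12 = 58.38, so M₂ = 3.4558 × 58.38 ≈ 201.7496 billion.
ΔM = M₂ − M₁ = 201.7496 − 307.69 = -105.9404 billion.

-106 billion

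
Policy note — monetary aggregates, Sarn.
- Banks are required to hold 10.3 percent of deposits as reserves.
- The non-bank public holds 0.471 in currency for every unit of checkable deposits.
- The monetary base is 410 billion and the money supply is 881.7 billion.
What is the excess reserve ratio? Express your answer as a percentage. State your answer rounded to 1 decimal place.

11.0%

Using m = M/MB = 881.7/410 ≈ 2.150488. Since m = (1 + c)/(c + rr + e), the denominator satisfies c + rr + e = (1 + c)/m = (1 + 0.471) / 2.150488 ≈ 0.684031.
With c = 0.471 and rr = 0.103, the excess reserve ratio is 0.684031 − 0.471 − 0.103 = 0.110031.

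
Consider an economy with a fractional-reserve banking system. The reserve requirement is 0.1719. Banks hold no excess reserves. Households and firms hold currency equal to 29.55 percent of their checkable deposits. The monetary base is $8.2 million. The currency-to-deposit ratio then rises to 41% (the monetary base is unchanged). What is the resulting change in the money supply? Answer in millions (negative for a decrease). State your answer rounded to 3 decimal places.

-2.859 million

Initially m₁ = (1 + 0.2955) / (0.1719 + 0.2955) ≈ 2.77172, so M₁ = 2.77172 × 8.2 ≈ 22.7281 million.
After the change m₂ = (1 + 0.41) / (0.1719 + 0.41) ≈ 2.42310, so M₂ = 2.42310 × 8.2 ≈ 19.8694 million.
ΔM = M₂ − M₁ = 19.8694 − 22.7281 = -2.8587 million.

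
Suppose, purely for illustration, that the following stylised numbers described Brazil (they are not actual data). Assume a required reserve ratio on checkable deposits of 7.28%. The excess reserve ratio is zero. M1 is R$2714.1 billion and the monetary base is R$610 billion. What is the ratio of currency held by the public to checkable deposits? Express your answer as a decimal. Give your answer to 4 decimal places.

0.1960

Using m = M/MB = 2714.1/610 ≈ 4.449344. From m = (1 + c)/(c + rr + e), rearranging gives 1 + c = m·(c + rr + e), so c·(1 − m) = m·(rr + e) − 1.
Hence c = [m·(rr + e) − 1]/(1 − m) = [4.449344 × (0.0728 + 0) − 1] / (1 − 4.449344) ≈ 0.196005.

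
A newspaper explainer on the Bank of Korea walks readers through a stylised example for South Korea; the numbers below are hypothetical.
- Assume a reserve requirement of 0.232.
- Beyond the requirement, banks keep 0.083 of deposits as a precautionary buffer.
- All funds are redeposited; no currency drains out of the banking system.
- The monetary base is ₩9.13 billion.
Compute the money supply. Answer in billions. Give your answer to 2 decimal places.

₩28.98 billion

The money multiplier is m = 1 / (rr + e) = 1 / (0.232 + 0.083) ≈ 3.1746.
So M = m × MB = 3.1746 × 9.13 ≈ 28.9841 billion.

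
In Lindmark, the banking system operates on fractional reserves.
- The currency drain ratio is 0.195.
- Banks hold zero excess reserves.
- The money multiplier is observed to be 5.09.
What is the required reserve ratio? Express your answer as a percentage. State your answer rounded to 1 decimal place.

4.0%

Using m = 5.09. Since m = (1 + c)/(c + rr + e), the denominator satisfies c + rr + e = (1 + c)/m = (1 + 0.195) / 5.09 ≈ 0.234774.
With c = 0.195 and e = 0, the required reserve ratio is 0.234774 − 0.195 − 0 = 0.039774.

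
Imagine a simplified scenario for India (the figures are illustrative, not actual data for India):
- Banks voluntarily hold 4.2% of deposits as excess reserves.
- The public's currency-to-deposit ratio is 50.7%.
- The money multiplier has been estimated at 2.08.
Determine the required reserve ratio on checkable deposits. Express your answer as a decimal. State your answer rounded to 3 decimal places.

Using m = 2.08. Since m = (1 + c)/(c + rr + e), the denominator satisfies c + rr + e = (1 + c)/m = (1 + 0.507) / 2.08 ≈ 0.724519.
With c = 0.507 and e = 0.042, the required reserve ratio on checkable deposits is 0.724519 − 0.507 − 0.042 = 0.175519.

0.176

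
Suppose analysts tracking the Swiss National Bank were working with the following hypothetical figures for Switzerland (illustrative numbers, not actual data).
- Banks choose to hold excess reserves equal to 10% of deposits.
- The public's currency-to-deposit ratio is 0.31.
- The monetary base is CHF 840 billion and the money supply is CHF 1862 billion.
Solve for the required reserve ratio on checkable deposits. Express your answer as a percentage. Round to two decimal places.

18.10%

Using m = M/MB = 1862/840 ≈ 2.216667. Since m = (1 + c)/(c + rr + e), the denominator satisfies c + rr + e = (1 + c)/m = (1 + 0.31) / 2.216667 ≈ 0.590977.
With c = 0.31 and e = 0.1, the required reserve ratio on checkable deposits is 0.590977 − 0.31 − 0.1 = 0.180977.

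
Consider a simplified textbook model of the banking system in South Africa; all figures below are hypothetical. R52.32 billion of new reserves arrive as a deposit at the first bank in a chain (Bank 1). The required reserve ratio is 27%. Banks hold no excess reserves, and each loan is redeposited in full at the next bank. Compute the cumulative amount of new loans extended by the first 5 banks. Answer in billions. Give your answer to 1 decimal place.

Bank i lends (1 − rr)^i of the original deposit: Bank 1 lends 52.32·0.7300 = 38.1936, Bank 2 lends 52.32·0.7300² ≈ 27.8813, and so on.
Summing a geometric series: total = 52.32·[0.7300·(1 − 0.7300^5) / (1 − 0.7300)] ≈ 112.1326 billion.

R112.1 billion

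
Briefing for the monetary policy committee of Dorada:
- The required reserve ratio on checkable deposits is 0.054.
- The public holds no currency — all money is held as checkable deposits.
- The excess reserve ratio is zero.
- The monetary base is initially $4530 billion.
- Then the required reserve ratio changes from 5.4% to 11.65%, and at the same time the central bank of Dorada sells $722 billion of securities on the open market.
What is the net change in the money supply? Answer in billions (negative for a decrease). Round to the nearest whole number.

Before: m₁ = 1 / (0.054) ≈ 18.51852, MB₁ = 4530, so M₁ = 18.51852 × 4530 = 83888.8956 billion.
After: m₂ = 1 / (0.1165) ≈ 8.58369, MB₂ = 4530 − 722 = 3808, so M₂ = 8.58369 × 3808 ≈ 32686.6915 billion.
ΔM = M₂ − M₁ = 32686.6915 − 83888.8956 = -51202.2041 billion.

-51202 billion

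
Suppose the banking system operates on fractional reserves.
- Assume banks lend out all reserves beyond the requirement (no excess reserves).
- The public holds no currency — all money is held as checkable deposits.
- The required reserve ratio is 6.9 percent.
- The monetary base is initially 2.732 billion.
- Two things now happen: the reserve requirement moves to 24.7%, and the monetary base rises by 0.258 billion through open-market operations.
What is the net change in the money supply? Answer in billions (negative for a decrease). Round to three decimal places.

Before: m₁ = 1 / (0.069) ≈ 14.49275, MB₁ = 2.732, so M₁ = 14.49275 × 2.732 ≈ 39.5942 billion.
After: m₂ = 1 / (0.247) ≈ 4.04858, MB₂ = 2.732 + 0.258 = 2.99, so M₂ = 4.04858 × 2.99 ≈ 12.1053 billion.
ΔM = M₂ − M₁ = 12.1053 − 39.5942 = -27.4889 billion.

-27.489 billion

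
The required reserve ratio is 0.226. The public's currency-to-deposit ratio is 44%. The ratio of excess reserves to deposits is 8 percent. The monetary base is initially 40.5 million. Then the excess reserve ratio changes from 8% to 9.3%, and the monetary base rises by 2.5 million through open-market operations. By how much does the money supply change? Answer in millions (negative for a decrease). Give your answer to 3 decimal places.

Before: m₁ = (1 + 0.44) / (0.226 + 0.08 + 0.44) ≈ 1.930295, MB₁ = 40.5, so M₁ = 1.930295 × 40.5 ≈ 78.1769 million.
After: m₂ = (1 + 0.44) / (0.226 + 0.093 + 0.44) ≈ 1.897233, MB₂ = 40.5 + 2.5 = 43, so M₂ = 1.897233 × 43 ≈ 81.581 million.
ΔM = M₂ − M₁ = 81.581 − 78.1769 = 3.4041 million.

3.404 million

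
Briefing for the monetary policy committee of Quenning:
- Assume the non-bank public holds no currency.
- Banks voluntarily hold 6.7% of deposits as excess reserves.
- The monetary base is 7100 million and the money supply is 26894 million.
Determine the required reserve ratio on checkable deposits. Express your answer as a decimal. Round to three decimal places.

Using m = M/MB = 26894/7100 ≈ 3.787887. Since m = (1 + c)/(c + rr + e), the denominator satisfies c + rr + e = (1 + c)/m = (1 + 0) / 3.787887 ≈ 0.263999.
With c = 0 and e = 0.067, the required reserve ratio on checkable deposits is 0.263999 − 0 − 0.067 = 0.196999.

0.197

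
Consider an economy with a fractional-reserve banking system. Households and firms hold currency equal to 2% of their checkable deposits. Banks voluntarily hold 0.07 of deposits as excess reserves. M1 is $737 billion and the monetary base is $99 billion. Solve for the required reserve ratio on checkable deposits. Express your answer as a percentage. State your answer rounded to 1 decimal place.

Using m = M/MB = 737/99 ≈ 7.444444. Since m = (1 + c)/(c + rr + e), the denominator satisfies c + rr + e = (1 + c)/m = (1 + 0.02) / 7.444444 ≈ 0.137015.
With c = 0.02 and e = 0.07, the required reserve ratio on checkable deposits is 0.137015 − 0.02 − 0.07 = 0.047015.

4.7%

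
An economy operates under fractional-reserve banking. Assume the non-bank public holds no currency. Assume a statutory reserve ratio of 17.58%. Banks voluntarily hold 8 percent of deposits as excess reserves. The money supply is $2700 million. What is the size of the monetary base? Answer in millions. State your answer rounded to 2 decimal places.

$690.66 million

The money multiplier is m = 1 / (rr + e) = 1 / (0.1758 + 0.08) ≈ 3.9093041.
MB = M / m = 2700 / 3.9093041 ≈ 690.66 million.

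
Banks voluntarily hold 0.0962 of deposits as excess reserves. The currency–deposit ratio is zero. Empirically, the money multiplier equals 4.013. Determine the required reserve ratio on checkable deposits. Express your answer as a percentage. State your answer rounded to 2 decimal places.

15.30%

Using m = 4.013. Since m = (1 + c)/(c + rr + e), the denominator satisfies c + rr + e = (1 + c)/m = (1 + 0) / 4.013 ≈ 0.249190.
With c = 0 and e = 0.0962, the required reserve ratio on checkable deposits is 0.249190 − 0 − 0.0962 = 0.15299.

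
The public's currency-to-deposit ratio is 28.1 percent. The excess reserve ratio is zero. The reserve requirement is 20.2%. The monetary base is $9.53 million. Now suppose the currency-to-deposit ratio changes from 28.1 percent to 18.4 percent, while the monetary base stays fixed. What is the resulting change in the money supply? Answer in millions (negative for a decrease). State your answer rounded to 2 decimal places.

Initially m₁ = (1 + 0.281) / (0.202 + 0.281) ≈ 2.6522, so M₁ = 2.6522 × 9.53 ≈ 25.2755 million.
After the change m₂ = (1 + 0.184) / (0.202 + 0.184) ≈ 3.0674, so M₂ = 3.0674 × 9.53 ≈ 29.2323 million.
ΔM = M₂ − M₁ = 29.2323 − 25.2755 = 3.9568 million.

$3.96 million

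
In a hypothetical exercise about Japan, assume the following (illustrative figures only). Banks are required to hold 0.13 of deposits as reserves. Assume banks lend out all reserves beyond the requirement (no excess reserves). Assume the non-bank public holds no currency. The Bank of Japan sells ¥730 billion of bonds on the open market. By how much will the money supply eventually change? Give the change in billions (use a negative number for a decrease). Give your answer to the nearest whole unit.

The simple money multiplier is m = 1/rr = 1/0.13 ≈ 7.6923.
An open-market sale reduces the monetary base by 730 billion, so ΔM = m × ΔMB = 7.6923 × (−730) = -5615.379 billion.

-5615 billion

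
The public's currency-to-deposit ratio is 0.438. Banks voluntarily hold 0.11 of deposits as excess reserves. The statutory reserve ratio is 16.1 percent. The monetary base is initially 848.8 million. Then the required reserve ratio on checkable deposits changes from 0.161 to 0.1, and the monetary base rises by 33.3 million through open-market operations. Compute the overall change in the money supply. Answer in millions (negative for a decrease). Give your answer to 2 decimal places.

235.96 million

Before: m₁ = (1 + 0.438) / (0.161 + 0.11 + 0.438) ≈ 2.028209, MB₁ = 848.8, so M₁ = 2.028209 × 848.8 ≈ 1721.5438 million.
After: m₂ = (1 + 0.438) / (0.1 + 0.11 + 0.438) ≈ 2.219136, MB₂ = 848.8 + 33.3 = 882.1, so M₂ = 2.219136 × 882.1 ≈ 1957.4999 million.
ΔM = M₂ − M₁ = 1957.4999 − 1721.5438 = 235.9561 million.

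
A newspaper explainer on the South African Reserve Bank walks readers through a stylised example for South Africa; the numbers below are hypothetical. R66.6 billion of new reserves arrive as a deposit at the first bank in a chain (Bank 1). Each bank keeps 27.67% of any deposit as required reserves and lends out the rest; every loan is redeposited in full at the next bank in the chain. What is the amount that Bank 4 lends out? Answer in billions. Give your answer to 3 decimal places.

Each bank lends a fraction (1 − rr) = 0.7233 of the deposit it receives, so Bank 4 receives 66.6·0.7233^3 and lends 66.6·0.7233^4 ≈ 18.2284 billion.

R18.228 billion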